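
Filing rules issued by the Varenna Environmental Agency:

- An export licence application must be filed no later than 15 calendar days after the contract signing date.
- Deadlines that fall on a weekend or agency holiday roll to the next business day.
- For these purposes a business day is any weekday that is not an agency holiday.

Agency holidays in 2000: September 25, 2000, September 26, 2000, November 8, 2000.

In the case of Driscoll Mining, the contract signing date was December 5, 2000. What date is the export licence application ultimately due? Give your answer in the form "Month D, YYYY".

15 calendar days after December 5, 2000 is December 20, 2000.
Since December 20, 2000 is a Wednesday and not a holiday, the date is unchanged.
So the filing is due December 20, 2000.

December 20, 2000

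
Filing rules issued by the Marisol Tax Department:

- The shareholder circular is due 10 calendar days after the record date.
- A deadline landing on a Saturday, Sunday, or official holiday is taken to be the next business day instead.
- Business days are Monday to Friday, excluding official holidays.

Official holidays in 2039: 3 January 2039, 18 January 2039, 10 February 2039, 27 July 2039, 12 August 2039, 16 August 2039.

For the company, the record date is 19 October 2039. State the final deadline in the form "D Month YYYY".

31 October 2039

Adding 10 calendar days to 19 October 2039 gives 29 October 2039.
Because 29 October 2039 is a Saturday, the deadline becomes 31 October 2039 (Monday).
Deadline: 31 October 2039.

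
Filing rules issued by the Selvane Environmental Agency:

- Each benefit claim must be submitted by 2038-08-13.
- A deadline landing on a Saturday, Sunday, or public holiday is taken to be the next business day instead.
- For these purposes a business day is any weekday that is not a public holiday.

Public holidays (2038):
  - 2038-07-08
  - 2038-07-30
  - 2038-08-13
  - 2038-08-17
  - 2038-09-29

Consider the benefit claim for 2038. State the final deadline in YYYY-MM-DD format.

2038-08-16

The stated deadline is 2038-08-13.
Because 2038-08-13 is a listed holiday, the deadline becomes 2038-08-16 (Monday).
So the filing is due 2038-08-16.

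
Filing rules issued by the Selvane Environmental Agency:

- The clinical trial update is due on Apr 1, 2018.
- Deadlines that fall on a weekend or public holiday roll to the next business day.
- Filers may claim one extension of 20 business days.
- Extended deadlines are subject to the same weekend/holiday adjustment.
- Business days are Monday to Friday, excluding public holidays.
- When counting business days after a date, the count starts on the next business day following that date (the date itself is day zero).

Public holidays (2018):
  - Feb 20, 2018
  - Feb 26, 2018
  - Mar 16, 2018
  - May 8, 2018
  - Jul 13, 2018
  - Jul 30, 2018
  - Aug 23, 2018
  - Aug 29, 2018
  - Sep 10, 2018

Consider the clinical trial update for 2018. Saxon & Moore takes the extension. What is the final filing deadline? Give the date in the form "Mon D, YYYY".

Apr 30, 2018

The stated deadline is Apr 1, 2018.
Apr 1, 2018 is a Sunday; the next business day is Apr 2, 2018 (Monday).
The 20-business-day extension runs from Apr 2, 2018 to Apr 30, 2018.
Apr 30, 2018 (Monday) is already a business day.
Deadline: Apr 30, 2018.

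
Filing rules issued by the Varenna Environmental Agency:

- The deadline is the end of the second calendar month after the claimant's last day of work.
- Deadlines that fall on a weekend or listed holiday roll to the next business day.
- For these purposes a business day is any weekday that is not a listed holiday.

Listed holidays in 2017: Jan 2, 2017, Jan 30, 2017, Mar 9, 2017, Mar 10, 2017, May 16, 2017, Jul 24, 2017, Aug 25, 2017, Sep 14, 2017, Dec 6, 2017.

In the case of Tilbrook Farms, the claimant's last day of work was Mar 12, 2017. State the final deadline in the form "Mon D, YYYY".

2 months after Mar 12, 2017 falls in May 2017; the last day of that month is May 31, 2017.
May 31, 2017 falls on a Wednesday, which is a business day, so no adjustment is needed.
Final deadline: May 31, 2017.

May 31, 2017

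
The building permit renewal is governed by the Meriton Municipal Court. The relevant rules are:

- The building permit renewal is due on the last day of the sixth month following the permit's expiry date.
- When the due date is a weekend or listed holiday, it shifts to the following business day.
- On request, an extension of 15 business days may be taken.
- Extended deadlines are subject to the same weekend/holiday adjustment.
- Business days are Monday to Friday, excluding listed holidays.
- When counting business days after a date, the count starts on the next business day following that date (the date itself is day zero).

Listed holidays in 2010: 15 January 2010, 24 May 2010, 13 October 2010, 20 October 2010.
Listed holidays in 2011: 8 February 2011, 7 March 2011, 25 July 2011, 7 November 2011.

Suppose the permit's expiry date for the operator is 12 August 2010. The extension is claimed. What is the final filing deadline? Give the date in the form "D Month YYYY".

22 March 2011

6 months after 12 August 2010 falls in February 2011; the last day of that month is 28 February 2011.
28 February 2011 is a Monday and not a listed holiday, so it stands.
The 15-business-day extension runs from 28 February 2011 to 22 March 2011.
Since 22 March 2011 is a Tuesday and not a holiday, the date is unchanged.
The final due date is 22 March 2011.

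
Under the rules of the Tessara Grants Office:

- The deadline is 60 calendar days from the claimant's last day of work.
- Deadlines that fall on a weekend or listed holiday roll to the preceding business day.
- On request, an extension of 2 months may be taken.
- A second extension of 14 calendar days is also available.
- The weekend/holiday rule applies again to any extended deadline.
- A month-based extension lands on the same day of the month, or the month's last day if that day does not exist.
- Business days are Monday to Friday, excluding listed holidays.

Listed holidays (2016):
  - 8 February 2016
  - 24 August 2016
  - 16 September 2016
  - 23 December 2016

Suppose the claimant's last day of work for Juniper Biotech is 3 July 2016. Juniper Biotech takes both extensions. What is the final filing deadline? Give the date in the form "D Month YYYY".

15 November 2016

Trigger date 3 July 2016 + 60 calendar days = 1 September 2016.
1 September 2016 (Thursday) is already a business day.
Applying the 2 months extension: 2 months after 1 September 2016 is 1 November 2016.
Since 1 November 2016 is a Tuesday and not a holiday, the date is unchanged.
The 14-calendar-day extension moves the deadline from 1 November 2016 to 15 November 2016.
15 November 2016 falls on a Tuesday, which is a business day, so no adjustment is needed.
So the filing is due 15 November 2016.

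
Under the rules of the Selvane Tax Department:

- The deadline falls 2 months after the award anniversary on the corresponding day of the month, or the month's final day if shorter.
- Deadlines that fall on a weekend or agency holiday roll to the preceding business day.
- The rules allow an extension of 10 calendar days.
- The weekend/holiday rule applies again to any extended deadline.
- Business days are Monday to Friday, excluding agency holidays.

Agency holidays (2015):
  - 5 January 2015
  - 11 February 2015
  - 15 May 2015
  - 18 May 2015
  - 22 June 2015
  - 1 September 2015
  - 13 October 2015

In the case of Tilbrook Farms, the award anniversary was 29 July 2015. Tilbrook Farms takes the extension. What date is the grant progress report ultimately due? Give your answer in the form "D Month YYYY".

9 October 2015

2 months after 29 July 2015, on the same day of the month, is 29 September 2015.
29 September 2015 falls on a Tuesday, which is a business day, so no adjustment is needed.
The 10-calendar-day extension moves the deadline from 29 September 2015 to 9 October 2015.
9 October 2015 falls on a Friday, which is a business day, so no adjustment is needed.
Final deadline: 9 October 2015.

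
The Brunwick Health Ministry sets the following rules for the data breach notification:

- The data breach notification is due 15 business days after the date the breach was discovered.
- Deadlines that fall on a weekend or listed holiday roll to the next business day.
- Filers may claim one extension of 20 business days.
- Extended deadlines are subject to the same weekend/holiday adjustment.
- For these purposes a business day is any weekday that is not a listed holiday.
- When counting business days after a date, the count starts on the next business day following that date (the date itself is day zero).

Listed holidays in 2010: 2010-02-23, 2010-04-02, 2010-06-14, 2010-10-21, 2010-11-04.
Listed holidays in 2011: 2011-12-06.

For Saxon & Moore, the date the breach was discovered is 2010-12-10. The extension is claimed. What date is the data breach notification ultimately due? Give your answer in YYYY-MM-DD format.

2011-01-28

Starting the day after 2010-12-10 and counting 15 business days lands on 2010-12-31.
2010-12-31 (Friday) is already a business day.
The 20-business-day extension runs from 2010-12-31 to 2011-01-28.
Since 2011-01-28 is a Friday and not a holiday, the date is unchanged.
Final deadline: 2011-01-28.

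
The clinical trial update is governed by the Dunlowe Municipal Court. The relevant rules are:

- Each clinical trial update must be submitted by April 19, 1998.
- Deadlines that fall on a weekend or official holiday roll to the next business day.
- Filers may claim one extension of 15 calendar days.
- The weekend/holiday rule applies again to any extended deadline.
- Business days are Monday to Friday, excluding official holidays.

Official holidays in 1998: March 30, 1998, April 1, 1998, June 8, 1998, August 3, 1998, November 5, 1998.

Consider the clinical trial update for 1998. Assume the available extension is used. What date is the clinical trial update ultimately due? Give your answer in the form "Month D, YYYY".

May 5, 1998

The stated deadline is April 19, 1998.
April 19, 1998 is a Sunday, so it moves to the next business day, April 20, 1998 (Monday).
Applying the 15-calendar-day extension: April 20, 1998 + 15 days = May 5, 1998.
May 5, 1998 (Tuesday) is already a business day.
So the filing is due May 5, 1998.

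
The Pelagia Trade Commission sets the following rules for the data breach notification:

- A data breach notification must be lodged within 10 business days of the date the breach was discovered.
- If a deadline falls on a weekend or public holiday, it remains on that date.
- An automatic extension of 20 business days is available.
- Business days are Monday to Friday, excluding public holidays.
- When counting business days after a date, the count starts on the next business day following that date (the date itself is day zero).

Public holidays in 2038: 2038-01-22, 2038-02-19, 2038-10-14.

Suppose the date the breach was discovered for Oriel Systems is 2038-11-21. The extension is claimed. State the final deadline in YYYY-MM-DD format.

2038-12-31

Starting the day after 2038-11-21 and counting 10 business days lands on 2038-12-03.
No adjustment is made for weekends or holidays, so 2038-12-03 stands.
The 20-business-day extension runs from 2038-12-03 to 2038-12-31.
No adjustment is made for weekends or holidays, so 2038-12-31 stands.
Final deadline: 2038-12-31.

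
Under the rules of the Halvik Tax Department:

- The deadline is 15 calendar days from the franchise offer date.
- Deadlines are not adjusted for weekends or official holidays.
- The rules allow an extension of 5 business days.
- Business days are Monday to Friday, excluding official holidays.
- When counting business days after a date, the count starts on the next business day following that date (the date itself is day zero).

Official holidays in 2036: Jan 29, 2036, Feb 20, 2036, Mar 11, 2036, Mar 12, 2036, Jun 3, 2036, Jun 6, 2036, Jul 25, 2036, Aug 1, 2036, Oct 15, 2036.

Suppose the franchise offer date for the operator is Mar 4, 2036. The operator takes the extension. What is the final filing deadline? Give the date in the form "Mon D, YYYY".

Mar 26, 2036

15 calendar days after Mar 4, 2036 is Mar 19, 2036.
No adjustment is made for weekends or holidays, so Mar 19, 2036 stands.
The 5-business-day extension runs from Mar 19, 2036 to Mar 26, 2036.
Mar 26, 2036 is a Wednesday; no weekend or holiday adjustment applies.
The final due date is Mar 26, 2036.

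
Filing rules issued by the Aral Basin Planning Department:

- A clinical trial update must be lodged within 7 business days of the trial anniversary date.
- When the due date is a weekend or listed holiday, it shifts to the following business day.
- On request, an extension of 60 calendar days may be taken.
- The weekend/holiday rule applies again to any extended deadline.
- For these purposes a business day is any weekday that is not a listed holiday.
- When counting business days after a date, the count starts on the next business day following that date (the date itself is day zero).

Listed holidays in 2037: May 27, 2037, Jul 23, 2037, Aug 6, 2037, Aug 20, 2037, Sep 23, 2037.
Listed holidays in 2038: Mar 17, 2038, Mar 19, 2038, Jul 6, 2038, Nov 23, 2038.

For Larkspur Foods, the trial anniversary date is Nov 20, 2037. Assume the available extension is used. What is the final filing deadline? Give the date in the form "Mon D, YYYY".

Feb 1, 2038

7 business days after Nov 20, 2037, excluding weekends and holidays, is Dec 1, 2037.
Dec 1, 2037 falls on a Tuesday, which is a business day, so no adjustment is needed.
Add the 60 calendar-day extension to Dec 1, 2037: Jan 30, 2038.
Jan 30, 2038 falls on a Saturday. Rolling to the next business day gives Feb 1, 2038, a Monday.
Deadline: Feb 1, 2038.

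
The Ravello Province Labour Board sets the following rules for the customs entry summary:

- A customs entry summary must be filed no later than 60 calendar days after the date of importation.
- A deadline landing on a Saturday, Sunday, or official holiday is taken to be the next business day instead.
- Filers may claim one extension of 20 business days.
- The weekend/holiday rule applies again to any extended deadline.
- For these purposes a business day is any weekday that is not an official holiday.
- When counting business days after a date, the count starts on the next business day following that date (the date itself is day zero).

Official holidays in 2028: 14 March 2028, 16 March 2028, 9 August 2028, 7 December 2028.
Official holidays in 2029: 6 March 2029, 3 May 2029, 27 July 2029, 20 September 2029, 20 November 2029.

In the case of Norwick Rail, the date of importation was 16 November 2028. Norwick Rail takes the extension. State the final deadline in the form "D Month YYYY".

12 February 2029

60 calendar days after 16 November 2028 is 15 January 2029.
15 January 2029 is a Monday and not a listed holiday, so it stands.
The 20-business-day extension runs from 15 January 2029 to 12 February 2029.
Since 12 February 2029 is a Monday and not a holiday, the date is unchanged.
Final deadline: 12 February 2029.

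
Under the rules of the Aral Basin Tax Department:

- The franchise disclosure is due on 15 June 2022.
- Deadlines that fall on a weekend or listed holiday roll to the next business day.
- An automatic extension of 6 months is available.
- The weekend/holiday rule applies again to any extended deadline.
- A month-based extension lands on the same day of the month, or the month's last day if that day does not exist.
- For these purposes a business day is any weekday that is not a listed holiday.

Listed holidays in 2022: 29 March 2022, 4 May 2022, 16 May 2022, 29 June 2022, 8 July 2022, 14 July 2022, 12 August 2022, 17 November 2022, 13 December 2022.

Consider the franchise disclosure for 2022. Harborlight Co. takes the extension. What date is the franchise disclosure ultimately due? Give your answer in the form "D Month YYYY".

15 December 2022

Start from the fixed due date, 15 June 2022.
15 June 2022 is a Wednesday and not a listed holiday, so it stands.
The 6 months extension carries 15 June 2022 to 15 December 2022.
Since 15 December 2022 is a Thursday and not a holiday, the date is unchanged.
So the filing is due 15 December 2022.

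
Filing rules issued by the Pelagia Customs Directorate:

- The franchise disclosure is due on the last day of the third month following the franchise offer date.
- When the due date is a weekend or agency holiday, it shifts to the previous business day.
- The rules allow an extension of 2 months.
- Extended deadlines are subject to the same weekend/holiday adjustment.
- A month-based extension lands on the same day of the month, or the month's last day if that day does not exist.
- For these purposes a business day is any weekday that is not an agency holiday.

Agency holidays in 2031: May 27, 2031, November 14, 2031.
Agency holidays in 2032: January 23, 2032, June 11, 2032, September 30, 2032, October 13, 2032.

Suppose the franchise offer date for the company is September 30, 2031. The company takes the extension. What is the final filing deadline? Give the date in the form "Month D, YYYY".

3 months after September 30, 2031 is December 2031; that month ends on December 31, 2031.
Since December 31, 2031 is a Wednesday and not a holiday, the date is unchanged.
The 2 months extension carries December 31, 2031 to February 29, 2032 (day 31 does not exist in February, so the month's last day is used).
February 29, 2032 is a Sunday; the preceding business day is February 27, 2032 (Friday).
Final deadline: February 27, 2032.

February 27, 2032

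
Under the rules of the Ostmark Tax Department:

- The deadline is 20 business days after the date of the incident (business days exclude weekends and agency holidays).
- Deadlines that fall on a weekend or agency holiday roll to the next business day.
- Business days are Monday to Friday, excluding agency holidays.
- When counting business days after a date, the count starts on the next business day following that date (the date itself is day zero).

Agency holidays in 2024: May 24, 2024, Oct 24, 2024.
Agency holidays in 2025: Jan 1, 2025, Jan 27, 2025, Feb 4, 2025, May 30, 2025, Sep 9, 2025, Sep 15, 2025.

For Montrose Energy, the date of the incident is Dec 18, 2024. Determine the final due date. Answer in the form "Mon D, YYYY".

Starting the day after Dec 18, 2024 and counting 20 business days lands on Jan 16, 2025.
Jan 16, 2025 is a Thursday and not a listed holiday, so it stands.
Final deadline: Jan 16, 2025.

Jan 16, 2025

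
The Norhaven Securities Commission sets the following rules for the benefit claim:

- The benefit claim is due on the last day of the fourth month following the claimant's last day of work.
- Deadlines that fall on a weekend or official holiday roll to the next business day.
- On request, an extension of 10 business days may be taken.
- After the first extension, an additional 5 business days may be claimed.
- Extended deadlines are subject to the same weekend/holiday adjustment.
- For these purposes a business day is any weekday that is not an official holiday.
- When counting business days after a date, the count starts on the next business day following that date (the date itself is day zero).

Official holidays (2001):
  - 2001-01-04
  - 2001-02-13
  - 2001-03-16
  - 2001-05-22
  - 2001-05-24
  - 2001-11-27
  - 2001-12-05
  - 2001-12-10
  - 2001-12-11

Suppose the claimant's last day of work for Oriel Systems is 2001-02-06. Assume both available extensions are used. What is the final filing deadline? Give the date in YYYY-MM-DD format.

The fourth month after 2001-02-06 is June 2001, whose last day is 2001-06-30.
2001-06-30 is a Saturday, so it moves to the next business day, 2001-07-02 (Monday).
Counting 10 further business days from 2001-07-02 reaches 2001-07-16.
Since 2001-07-16 is a Monday and not a holiday, the date is unchanged.
Applying the 5-business-day extension: 5 business days after 2001-07-16 is 2001-07-23.
2001-07-23 is a Monday and not a listed holiday, so it stands.
Deadline: 2001-07-23.

2001-07-23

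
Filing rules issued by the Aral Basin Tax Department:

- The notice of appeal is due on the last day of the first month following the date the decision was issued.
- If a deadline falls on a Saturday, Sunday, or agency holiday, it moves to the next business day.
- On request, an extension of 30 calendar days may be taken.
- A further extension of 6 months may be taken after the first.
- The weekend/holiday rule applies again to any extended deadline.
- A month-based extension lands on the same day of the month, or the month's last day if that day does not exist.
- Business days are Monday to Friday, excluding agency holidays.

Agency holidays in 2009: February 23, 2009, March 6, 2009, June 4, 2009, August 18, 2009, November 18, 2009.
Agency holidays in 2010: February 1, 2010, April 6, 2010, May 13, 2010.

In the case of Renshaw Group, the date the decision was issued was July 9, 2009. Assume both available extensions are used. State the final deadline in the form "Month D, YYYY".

The first month after July 9, 2009 is August 2009, whose last day is August 31, 2009.
August 31, 2009 falls on a Monday, which is a business day, so no adjustment is needed.
Add the 30 calendar-day extension to August 31, 2009: September 30, 2009.
Since September 30, 2009 is a Wednesday and not a holiday, the date is unchanged.
Applying the 6 months extension: 6 months after September 30, 2009 is March 30, 2010.
Since March 30, 2010 is a Tuesday and not a holiday, the date is unchanged.
The final due date is March 30, 2010.

March 30, 2010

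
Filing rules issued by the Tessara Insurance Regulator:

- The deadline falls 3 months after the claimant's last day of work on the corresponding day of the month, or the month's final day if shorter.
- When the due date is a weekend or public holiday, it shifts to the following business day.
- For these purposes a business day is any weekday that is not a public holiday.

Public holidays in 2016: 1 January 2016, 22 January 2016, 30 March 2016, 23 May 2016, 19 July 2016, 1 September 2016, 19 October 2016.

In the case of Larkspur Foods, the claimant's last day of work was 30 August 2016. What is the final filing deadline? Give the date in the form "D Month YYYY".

30 November 2016

3 months from 30 August 2016 is 30 November 2016.
30 November 2016 is a Wednesday and not a listed holiday, so it stands.
Final deadline: 30 November 2016.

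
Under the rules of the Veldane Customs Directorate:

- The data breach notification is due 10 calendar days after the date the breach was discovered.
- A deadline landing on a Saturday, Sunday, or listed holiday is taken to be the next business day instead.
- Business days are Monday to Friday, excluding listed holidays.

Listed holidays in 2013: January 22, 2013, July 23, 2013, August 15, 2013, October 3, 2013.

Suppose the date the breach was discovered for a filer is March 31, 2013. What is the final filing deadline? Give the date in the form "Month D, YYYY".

Trigger date March 31, 2013 + 10 calendar days = April 10, 2013.
April 10, 2013 falls on a Wednesday, which is a business day, so no adjustment is needed.
So the filing is due April 10, 2013.

April 10, 2013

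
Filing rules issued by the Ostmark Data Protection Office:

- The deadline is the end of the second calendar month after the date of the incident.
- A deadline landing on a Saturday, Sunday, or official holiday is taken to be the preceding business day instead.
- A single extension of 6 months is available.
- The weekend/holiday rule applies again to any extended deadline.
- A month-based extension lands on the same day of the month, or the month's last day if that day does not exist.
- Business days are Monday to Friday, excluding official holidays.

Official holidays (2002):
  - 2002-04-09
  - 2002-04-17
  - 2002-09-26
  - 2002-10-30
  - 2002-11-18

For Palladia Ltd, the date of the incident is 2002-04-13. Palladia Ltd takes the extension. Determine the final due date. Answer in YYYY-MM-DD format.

The second month after 2002-04-13 is June 2002, whose last day is 2002-06-30.
2002-06-30 is a Sunday; the preceding business day is 2002-06-28 (Friday).
Applying the 6 months extension: 6 months after 2002-06-28 is 2002-12-28.
Because 2002-12-28 is a Saturday, the deadline becomes 2002-12-27 (Friday).
The final due date is 2002-12-27.

2002-12-27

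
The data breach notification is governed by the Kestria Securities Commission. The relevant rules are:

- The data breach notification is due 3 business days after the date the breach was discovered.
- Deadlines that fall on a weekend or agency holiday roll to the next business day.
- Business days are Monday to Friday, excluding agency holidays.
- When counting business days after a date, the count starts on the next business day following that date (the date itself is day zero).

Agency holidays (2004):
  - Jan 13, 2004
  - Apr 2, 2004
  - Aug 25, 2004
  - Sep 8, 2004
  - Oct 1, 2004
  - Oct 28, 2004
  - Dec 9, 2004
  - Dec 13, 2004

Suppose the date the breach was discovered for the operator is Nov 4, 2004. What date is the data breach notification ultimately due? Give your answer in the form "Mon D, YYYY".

Nov 9, 2004

3 business days after Nov 4, 2004, excluding weekends and holidays, is Nov 9, 2004.
Nov 9, 2004 falls on a Tuesday, which is a business day, so no adjustment is needed.
Deadline: Nov 9, 2004.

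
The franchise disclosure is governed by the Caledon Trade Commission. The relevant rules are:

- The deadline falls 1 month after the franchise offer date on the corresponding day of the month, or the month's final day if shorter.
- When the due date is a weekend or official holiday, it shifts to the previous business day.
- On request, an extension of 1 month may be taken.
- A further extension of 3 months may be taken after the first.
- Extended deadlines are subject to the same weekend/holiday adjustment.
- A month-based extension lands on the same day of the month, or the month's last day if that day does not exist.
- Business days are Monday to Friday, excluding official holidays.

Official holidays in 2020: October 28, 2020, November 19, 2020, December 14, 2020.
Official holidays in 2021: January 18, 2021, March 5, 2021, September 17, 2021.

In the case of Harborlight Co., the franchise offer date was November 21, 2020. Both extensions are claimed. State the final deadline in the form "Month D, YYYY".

April 21, 2021

1 month from November 21, 2020 is December 21, 2020.
December 21, 2020 falls on a Monday, which is a business day, so no adjustment is needed.
Add 1 month to December 21, 2020: January 21, 2021.
January 21, 2021 is a Thursday and not a listed holiday, so it stands.
Add 3 months to January 21, 2021: April 21, 2021.
Since April 21, 2021 is a Wednesday and not a holiday, the date is unchanged.
The final due date is April 21, 2021.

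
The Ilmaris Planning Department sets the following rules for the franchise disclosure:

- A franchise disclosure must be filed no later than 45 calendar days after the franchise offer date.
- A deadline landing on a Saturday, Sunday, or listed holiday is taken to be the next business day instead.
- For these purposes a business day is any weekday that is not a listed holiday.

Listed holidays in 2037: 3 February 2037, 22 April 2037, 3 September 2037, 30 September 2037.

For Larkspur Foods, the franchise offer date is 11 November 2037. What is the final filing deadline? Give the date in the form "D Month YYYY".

28 December 2037

Trigger date 11 November 2037 + 45 calendar days = 26 December 2037.
26 December 2037 is a Saturday, so it moves to the next business day, 28 December 2037 (Monday).
Final deadline: 28 December 2037.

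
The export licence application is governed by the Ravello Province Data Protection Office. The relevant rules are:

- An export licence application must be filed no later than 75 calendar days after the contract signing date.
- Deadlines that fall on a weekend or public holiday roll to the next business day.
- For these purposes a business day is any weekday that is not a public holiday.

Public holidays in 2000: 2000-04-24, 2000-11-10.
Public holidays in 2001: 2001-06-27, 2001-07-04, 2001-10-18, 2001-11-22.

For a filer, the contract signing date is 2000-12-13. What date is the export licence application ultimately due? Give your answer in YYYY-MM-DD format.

2001-02-26

Adding 75 calendar days to 2000-12-13 gives 2001-02-26.
2001-02-26 (Monday) is already a business day.
Final deadline: 2001-02-26.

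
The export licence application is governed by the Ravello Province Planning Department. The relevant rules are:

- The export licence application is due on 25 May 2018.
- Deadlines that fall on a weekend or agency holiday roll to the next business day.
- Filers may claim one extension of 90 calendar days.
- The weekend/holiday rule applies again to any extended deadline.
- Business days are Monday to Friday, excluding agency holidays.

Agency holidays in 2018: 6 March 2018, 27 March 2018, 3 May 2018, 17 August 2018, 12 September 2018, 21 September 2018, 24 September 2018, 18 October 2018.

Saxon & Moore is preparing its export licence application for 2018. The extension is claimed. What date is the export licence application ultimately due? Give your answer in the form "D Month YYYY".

23 August 2018

The stated deadline is 25 May 2018.
25 May 2018 falls on a Friday, which is a business day, so no adjustment is needed.
The 90-calendar-day extension moves the deadline from 25 May 2018 to 23 August 2018.
23 August 2018 (Thursday) is already a business day.
Final deadline: 23 August 2018.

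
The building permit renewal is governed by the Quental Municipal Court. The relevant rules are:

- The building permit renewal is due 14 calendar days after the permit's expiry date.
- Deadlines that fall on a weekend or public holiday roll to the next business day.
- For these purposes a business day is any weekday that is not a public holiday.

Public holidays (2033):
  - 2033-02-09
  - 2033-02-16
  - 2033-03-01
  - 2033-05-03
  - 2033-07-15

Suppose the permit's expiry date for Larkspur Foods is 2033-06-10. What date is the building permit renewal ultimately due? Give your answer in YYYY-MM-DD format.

Adding 14 calendar days to 2033-06-10 gives 2033-06-24.
2033-06-24 (Friday) is already a business day.
Deadline: 2033-06-24.

2033-06-24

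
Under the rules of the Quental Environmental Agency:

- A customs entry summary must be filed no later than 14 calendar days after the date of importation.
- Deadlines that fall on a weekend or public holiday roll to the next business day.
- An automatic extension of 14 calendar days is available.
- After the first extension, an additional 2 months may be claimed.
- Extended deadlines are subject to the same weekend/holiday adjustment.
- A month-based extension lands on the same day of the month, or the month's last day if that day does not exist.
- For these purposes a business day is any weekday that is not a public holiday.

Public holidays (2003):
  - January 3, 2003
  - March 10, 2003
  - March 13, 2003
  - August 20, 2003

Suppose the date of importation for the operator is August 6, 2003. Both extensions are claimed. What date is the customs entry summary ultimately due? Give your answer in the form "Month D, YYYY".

14 calendar days after August 6, 2003 is August 20, 2003.
Because August 20, 2003 is a listed holiday, the deadline becomes August 21, 2003 (Thursday).
The 14-calendar-day extension moves the deadline from August 21, 2003 to September 4, 2003.
Since September 4, 2003 is a Thursday and not a holiday, the date is unchanged.
Applying the 2 months extension: 2 months after September 4, 2003 is November 4, 2003.
Since November 4, 2003 is a Tuesday and not a holiday, the date is unchanged.
The final due date is November 4, 2003.

November 4, 2003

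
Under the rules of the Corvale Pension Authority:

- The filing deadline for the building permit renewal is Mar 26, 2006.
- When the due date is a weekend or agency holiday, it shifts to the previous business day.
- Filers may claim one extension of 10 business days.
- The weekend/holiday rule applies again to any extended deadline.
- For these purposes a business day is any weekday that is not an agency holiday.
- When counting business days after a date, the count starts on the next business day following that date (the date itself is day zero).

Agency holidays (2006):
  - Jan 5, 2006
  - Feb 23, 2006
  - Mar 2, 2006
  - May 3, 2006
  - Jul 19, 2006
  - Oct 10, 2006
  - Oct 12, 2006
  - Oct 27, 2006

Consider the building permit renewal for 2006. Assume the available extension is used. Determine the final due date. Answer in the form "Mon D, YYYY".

Apr 7, 2006

The stated deadline is Mar 26, 2006.
Mar 26, 2006 is a Sunday; the preceding business day is Mar 24, 2006 (Friday).
The 10-business-day extension runs from Mar 24, 2006 to Apr 7, 2006.
Apr 7, 2006 falls on a Friday, which is a business day, so no adjustment is needed.
So the filing is due Apr 7, 2006.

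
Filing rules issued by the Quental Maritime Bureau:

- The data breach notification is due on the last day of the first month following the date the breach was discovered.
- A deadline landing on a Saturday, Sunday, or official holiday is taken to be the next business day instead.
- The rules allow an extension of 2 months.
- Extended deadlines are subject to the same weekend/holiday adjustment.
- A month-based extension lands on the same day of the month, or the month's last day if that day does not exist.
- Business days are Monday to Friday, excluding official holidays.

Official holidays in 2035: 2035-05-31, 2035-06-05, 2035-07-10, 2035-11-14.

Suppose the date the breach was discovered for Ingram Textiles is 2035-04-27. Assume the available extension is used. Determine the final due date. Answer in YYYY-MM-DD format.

2035-08-01

1 month after 2035-04-27 falls in May 2035; the last day of that month is 2035-05-31.
Because 2035-05-31 is a listed holiday, the deadline becomes 2035-06-01 (Friday).
Add 2 months to 2035-06-01: 2035-08-01.
2035-08-01 falls on a Wednesday, which is a business day, so no adjustment is needed.
Final deadline: 2035-08-01.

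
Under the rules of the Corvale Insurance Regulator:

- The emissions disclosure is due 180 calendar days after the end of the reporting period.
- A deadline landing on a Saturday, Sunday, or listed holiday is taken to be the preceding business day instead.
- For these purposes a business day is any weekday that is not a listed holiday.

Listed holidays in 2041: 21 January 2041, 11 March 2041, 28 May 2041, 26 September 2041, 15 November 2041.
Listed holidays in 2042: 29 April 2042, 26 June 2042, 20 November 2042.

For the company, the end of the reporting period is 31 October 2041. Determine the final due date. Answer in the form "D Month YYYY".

28 April 2042

180 calendar days after 31 October 2041 is 29 April 2042.
29 April 2042 is a listed holiday; the preceding business day is 28 April 2042 (Monday).
The final due date is 28 April 2042.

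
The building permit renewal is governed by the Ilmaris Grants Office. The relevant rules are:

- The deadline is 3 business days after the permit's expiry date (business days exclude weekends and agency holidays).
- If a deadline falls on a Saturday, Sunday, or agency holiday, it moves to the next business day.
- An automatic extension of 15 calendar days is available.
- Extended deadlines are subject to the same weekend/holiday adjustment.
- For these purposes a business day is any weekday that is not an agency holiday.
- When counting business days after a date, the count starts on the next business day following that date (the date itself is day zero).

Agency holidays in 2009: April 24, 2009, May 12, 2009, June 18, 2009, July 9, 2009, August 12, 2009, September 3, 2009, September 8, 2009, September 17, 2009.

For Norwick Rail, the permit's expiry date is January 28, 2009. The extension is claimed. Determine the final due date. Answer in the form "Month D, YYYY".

Counting 3 business days after January 28, 2009 (skipping weekends and listed holidays) reaches February 2, 2009.
February 2, 2009 (Monday) is already a business day.
With the 15-day extension, February 2, 2009 becomes February 17, 2009.
February 17, 2009 falls on a Tuesday, which is a business day, so no adjustment is needed.
So the filing is due February 17, 2009.

February 17, 2009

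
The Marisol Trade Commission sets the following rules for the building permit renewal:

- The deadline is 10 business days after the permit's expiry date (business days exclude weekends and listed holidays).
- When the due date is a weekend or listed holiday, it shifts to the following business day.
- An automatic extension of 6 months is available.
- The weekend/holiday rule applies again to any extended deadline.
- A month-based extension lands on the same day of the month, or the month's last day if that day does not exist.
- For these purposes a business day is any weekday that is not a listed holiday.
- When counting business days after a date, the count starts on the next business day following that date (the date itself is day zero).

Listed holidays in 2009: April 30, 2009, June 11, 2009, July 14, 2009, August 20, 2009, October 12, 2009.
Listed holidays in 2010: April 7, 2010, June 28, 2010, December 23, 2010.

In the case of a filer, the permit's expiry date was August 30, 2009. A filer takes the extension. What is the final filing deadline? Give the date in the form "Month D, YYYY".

March 11, 2010

10 business days after August 30, 2009, excluding weekends and holidays, is September 11, 2009.
Since September 11, 2009 is a Friday and not a holiday, the date is unchanged.
Applying the 6 months extension: 6 months after September 11, 2009 is March 11, 2010.
Since March 11, 2010 is a Thursday and not a holiday, the date is unchanged.
The final due date is March 11, 2010.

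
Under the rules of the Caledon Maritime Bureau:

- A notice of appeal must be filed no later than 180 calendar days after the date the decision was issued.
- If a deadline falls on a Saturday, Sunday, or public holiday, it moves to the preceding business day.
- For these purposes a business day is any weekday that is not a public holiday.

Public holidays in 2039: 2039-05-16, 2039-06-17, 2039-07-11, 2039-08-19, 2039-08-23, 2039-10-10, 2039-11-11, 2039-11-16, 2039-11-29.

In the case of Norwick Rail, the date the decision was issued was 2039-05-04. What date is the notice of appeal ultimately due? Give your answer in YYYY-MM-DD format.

2039-10-31

180 calendar days after 2039-05-04 is 2039-10-31.
Since 2039-10-31 is a Monday and not a holiday, the date is unchanged.
Final deadline: 2039-10-31.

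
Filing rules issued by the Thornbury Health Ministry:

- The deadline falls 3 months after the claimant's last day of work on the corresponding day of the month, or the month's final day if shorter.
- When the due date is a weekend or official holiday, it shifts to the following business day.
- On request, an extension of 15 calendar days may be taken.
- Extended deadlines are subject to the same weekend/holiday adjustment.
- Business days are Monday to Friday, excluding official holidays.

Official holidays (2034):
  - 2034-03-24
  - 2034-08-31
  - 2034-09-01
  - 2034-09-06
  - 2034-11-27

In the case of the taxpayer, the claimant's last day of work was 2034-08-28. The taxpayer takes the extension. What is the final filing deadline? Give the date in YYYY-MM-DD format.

2034-12-13

3 months after 2034-08-28, on the same day of the month, is 2034-11-28.
Since 2034-11-28 is a Tuesday and not a holiday, the date is unchanged.
Add the 15 calendar-day extension to 2034-11-28: 2034-12-13.
2034-12-13 (Wednesday) is already a business day.
Deadline: 2034-12-13.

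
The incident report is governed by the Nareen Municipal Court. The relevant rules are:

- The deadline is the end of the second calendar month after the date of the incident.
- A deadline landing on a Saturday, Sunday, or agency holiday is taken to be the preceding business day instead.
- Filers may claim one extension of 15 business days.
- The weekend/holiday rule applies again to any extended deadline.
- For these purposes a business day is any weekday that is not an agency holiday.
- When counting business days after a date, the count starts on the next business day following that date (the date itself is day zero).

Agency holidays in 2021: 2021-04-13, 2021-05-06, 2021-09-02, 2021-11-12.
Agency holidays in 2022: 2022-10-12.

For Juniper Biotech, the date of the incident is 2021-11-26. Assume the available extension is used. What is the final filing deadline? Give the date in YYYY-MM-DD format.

The second month after 2021-11-26 is January 2022, whose last day is 2022-01-31.
Since 2022-01-31 is a Monday and not a holiday, the date is unchanged.
The 15-business-day extension runs from 2022-01-31 to 2022-02-21.
Since 2022-02-21 is a Monday and not a holiday, the date is unchanged.
Final deadline: 2022-02-21.

2022-02-21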